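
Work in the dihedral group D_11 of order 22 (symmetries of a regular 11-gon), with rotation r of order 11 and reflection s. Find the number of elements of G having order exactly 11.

10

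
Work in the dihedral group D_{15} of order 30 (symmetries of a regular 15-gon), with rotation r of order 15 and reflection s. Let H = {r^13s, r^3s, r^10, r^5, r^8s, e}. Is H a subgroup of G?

|H| = 6 divides |G| = 30, consistent with Lagrange.
H contains the identity, every element's inverse is in H, and H is closed under ·: it is a subgroup.

Yes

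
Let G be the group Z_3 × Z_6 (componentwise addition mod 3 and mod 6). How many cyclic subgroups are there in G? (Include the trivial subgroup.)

A cyclic subgroup of order d is generated by each of its φ(d) elements of order d, so the cyclic subgroups of order d number (#elements of order d)/φ(d).
Cyclic subgroups by order — order 1: 1; order 2: 1; order 3: 4; order 6: 4.
Total: 10.

10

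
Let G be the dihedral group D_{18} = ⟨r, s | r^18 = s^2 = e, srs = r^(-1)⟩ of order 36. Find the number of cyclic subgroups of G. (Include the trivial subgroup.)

24

Each element a generates a cyclic subgroup ⟨a⟩; distinct elements may generate the same one (a cyclic group of order d has φ(d) generators).
Cyclic subgroups by order — order 1: 1; order 2: 19; order 3: 1; order 6: 1; order 9: 1; order 18: 1.
Total: 24.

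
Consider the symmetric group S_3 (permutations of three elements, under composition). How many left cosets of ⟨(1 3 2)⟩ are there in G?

2

|⟨(1 3 2)⟩| = 3 and |G| = 6.
By Lagrange, [G : H] = |G|/|H| = 6/3 = 2.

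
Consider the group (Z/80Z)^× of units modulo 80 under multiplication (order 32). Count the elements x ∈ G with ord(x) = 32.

No element of G has order 32 (even though 32 | 32).

0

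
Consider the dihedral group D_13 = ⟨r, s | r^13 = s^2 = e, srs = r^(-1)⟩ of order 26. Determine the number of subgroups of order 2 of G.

|G| = 26 and 2 | 26, so subgroups of order 2 are possible by Lagrange.
The subgroups of order 2 are: {e, r^10s}; {e, r^11s}; {e, r^12s}; {e, r^2s}; … (13 in all).
So G has 13 subgroups of order 2.

13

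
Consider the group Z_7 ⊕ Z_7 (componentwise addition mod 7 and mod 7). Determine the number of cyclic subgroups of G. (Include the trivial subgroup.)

9

A cyclic subgroup of order d is generated by each of its φ(d) elements of order d, so the cyclic subgroups of order d number (#elements of order d)/φ(d).
Cyclic subgroups by order — order 1: 1; order 7: 8.
Total: 9.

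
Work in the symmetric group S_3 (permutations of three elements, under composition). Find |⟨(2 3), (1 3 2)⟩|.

6

|⟨(2 3)⟩| = 2 and |⟨(1 3 2)⟩| = 3, so |H| is a multiple of lcm(2, 3) = 6 and divides |G| = 6.
Closing {(2 3), (1 3 2)} under the group operation gives all of G, so |H| = 6.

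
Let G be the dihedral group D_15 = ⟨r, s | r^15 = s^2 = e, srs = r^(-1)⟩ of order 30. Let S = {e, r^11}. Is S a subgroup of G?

No

r^11 ∈ S but its inverse r^4 ∉ S, so S is not a subgroup.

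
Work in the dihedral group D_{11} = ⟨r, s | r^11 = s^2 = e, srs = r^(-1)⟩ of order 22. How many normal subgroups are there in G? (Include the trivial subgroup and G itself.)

3

G has 14 subgroups. Checking conjugation-invariance by order — order 1: 1/1 normal; order 2: 0/11 normal; order 11: 1/1 normal; order 22: 1/1 normal.
Total normal subgroups: 3.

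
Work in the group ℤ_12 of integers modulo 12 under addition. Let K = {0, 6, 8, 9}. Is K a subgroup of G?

No

8 ∈ K but its inverse 4 ∉ K, so K is not a subgroup.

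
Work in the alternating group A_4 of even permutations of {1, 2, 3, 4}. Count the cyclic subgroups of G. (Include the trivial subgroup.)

8

Group the elements of G by the cyclic subgroup they generate; each cyclic subgroup of order d accounts for φ(d) elements.
Cyclic subgroups by order — order 1: 1; order 2: 3; order 3: 4.
Total: 8.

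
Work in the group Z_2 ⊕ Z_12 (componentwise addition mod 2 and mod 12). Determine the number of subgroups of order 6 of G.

|G| = 24 and 6 | 24, so subgroups of order 6 are possible by Lagrange.
The subgroups of order 6 are: {(0,0), (0,2), (0,4), (0,6), (0,8), (0,10)}; {(0,0), (0,4), (0,8), (1,0), (1,4), (1,8)}; {(0,0), (0,4), (0,8), (1,2), (1,6), (1,10)}.
So G has 3 subgroups of order 6.

3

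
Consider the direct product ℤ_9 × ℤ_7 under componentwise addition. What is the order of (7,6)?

The order of (7,6) in Z_9 × Z_7 is lcm(ord(7) in Z_9, ord(6) in Z_7).
ord(7) = 9 and ord(6) = 7, so |⟨(7,6)⟩| = lcm(9, 7) = 63.

63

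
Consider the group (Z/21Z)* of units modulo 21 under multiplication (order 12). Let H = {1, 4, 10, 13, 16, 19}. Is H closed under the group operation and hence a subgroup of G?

|H| = 6 divides |G| = 12, consistent with Lagrange.
H contains the identity, every element's inverse is in H, and H is closed under ·: it is a subgroup.
In fact H = ⟨19⟩.

Yes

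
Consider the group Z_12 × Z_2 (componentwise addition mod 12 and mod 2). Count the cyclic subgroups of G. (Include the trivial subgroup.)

Group the elements of G by the cyclic subgroup they generate; each cyclic subgroup of order d accounts for φ(d) elements.
Cyclic subgroups by order — order 1: 1; order 2: 3; order 3: 1; order 4: 2; order 6: 3; order 12: 2.
Total: 12.

12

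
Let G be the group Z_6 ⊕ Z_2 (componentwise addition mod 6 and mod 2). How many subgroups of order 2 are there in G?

3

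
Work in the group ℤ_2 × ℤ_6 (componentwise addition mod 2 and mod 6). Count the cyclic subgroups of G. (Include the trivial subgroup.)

8

Group the elements of G by the cyclic subgroup they generate; each cyclic subgroup of order d accounts for φ(d) elements.
Cyclic subgroups by order — order 1: 1; order 2: 3; order 3: 1; order 6: 3.
Total: 8.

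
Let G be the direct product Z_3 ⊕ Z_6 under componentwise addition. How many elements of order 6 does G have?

An element (a,b) has order lcm(ord(a), ord(b)); count pairs with lcm equal to 6.
Enumerating gives 8 such elements.

8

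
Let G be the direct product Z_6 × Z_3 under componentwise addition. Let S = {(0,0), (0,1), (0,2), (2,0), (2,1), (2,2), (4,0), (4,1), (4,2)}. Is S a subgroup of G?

Yes

|S| = 9 divides |G| = 18, consistent with Lagrange.
S contains the identity, every element's inverse is in S, and S is closed under +: it is a subgroup.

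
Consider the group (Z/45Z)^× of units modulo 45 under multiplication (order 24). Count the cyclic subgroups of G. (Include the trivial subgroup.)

12

Each element a generates a cyclic subgroup ⟨a⟩; distinct elements may generate the same one (a cyclic group of order d has φ(d) generators).
Cyclic subgroups by order — order 1: 1; order 2: 3; order 3: 1; order 4: 2; order 6: 3; order 12: 2.
Total: 12.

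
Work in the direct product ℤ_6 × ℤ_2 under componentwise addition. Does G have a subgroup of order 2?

2 | 12. A subgroup of order 2 is {(0,0), (0,1)}.

Yes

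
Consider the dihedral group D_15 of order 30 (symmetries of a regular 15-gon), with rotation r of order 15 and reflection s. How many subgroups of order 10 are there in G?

|G| = 30 and 10 | 30, so subgroups of order 10 are possible by Lagrange.
The subgroups of order 10 are: {e, r^3, r^6, r^9, r^12, rs, r^4s, r^7s, r^10s, r^13s}; {e, r^3, r^6, r^9, r^12, r^2s, r^5s, r^8s, r^11s, r^14s}; {e, r^3, r^6, r^9, r^12, s, r^3s, r^6s, r^9s, r^12s}.
So G has 3 subgroups of order 10.

3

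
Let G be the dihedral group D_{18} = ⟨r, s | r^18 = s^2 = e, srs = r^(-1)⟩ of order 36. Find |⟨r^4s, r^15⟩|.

|⟨r^4s⟩| = 2 and |⟨r^15⟩| = 6, so |H| is a multiple of lcm(2, 6) = 6 and divides |G| = 36.
Closing under the operation: H = {e, r^3, r^6, r^9, r^12, r^15, rs, r^4s, r^7s, r^10s, r^13s, r^16s}, so |H| = 12.

12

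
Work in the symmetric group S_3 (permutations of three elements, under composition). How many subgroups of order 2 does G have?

3

|G| = 6 and 2 | 6, so subgroups of order 2 are possible by Lagrange.
The subgroups of order 2 are: {e, (1 2)}; {e, (1 3)}; {e, (2 3)}.
So G has 3 subgroups of order 2.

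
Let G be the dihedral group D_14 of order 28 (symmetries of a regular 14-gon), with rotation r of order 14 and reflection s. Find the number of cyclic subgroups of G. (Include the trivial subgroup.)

A cyclic subgroup of order d is generated by each of its φ(d) elements of order d, so the cyclic subgroups of order d number (#elements of order d)/φ(d).
Cyclic subgroups by order — order 1: 1; order 2: 15; order 7: 1; order 14: 1.
Total: 18.

18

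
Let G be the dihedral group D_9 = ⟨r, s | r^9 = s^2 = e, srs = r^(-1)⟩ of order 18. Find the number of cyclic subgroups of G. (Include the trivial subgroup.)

Group the elements of G by the cyclic subgroup they generate; each cyclic subgroup of order d accounts for φ(d) elements.
Cyclic subgroups by order — order 1: 1; order 2: 9; order 3: 1; order 9: 1.
Total: 12.

12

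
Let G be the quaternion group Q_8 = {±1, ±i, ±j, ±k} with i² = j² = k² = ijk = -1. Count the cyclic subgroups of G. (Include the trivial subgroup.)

5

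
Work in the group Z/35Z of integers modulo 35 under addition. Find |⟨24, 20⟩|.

|⟨24⟩| = 35 and |⟨20⟩| = 7, so |H| is a multiple of lcm(35, 7) = 35 and divides |G| = 35.
Closing {24, 20} under the group operation gives all of G, so |H| = 35.

35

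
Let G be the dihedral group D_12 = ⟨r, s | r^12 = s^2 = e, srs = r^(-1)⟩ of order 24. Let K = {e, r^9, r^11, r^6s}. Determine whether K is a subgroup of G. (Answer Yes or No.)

No

r^9 ∈ K but its inverse r^3 ∉ K, so K is not a subgroup.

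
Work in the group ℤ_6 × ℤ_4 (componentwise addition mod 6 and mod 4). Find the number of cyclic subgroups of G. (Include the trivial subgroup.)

Group the elements of G by the cyclic subgroup they generate; each cyclic subgroup of order d accounts for φ(d) elements.
Cyclic subgroups by order — order 1: 1; order 2: 3; order 3: 1; order 4: 2; order 6: 3; order 12: 2.
Total: 12.

12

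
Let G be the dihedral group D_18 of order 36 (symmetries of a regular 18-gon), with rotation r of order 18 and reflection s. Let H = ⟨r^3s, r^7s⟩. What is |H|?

18

|⟨r^3s⟩| = 2 and |⟨r^7s⟩| = 2, so |H| is a multiple of lcm(2, 2) = 2 and divides |G| = 36.
Closing under the operation: H = {e, r^2, r^4, r^6, r^8, r^10, r^12, r^14, r^16, rs, r^3s, r^5s, r^7s, r^9s, r^11s, r^13s, r^15s, r^17s}, so |H| = 18.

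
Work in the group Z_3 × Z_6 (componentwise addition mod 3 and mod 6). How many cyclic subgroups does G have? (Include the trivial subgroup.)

10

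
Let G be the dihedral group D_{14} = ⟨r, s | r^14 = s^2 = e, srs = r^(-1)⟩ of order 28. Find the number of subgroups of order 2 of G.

|G| = 28 and 2 | 28, so subgroups of order 2 are possible by Lagrange.
The subgroups of order 2 are: {e, r^10s}; {e, r^11s}; {e, r^12s}; {e, r^13s}; … (15 in all).
So G has 15 subgroups of order 2.

15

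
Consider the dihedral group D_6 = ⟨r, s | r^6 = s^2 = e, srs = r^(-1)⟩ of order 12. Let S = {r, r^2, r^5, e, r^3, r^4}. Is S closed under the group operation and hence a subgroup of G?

Yes

|S| = 6 divides |G| = 12, consistent with Lagrange.
S contains the identity, every element's inverse is in S, and S is closed under ·: it is a subgroup.
In fact S = ⟨r^5⟩.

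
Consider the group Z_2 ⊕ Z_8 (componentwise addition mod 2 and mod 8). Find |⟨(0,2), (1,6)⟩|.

|⟨(0,2)⟩| = 4 and |⟨(1,6)⟩| = 4, so |H| is a multiple of lcm(4, 4) = 4 and divides |G| = 16.
Closing under the operation: H = {(0,0), (0,2), (0,4), (0,6), (1,0), (1,2), (1,4), (1,6)}, so |H| = 8.

8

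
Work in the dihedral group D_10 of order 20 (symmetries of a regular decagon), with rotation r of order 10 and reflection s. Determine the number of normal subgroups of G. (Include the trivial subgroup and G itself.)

7

G has 22 subgroups. Checking conjugation-invariance by order — order 1: 1/1 normal; order 2: 1/11 normal; order 4: 0/5 normal; order 5: 1/1 normal; order 10: 3/3 normal; order 20: 1/1 normal.
Total normal subgroups: 7.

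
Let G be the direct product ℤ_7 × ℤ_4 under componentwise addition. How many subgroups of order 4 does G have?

|G| = 28 and 4 | 28, so subgroups of order 4 are possible by Lagrange.
The subgroups of order 4 are: {(0,0), (0,1), (0,2), (0,3)}.
So G has 1 subgroup of order 4.

1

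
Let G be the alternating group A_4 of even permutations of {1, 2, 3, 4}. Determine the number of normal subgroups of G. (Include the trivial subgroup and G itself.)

3

G has 10 subgroups. Checking conjugation-invariance by order — order 1: 1/1 normal; order 2: 0/3 normal; order 3: 0/4 normal; order 4: 1/1 normal; order 12: 1/1 normal.
Total normal subgroups: 3.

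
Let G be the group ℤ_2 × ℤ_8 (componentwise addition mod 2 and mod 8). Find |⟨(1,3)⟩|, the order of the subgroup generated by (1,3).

8

The order of (1,3) in Z_2 × Z_8 is lcm(ord(1) in Z_2, ord(3) in Z_8).
ord(1) = 2 and ord(3) = 8, so |⟨(1,3)⟩| = lcm(2, 8) = 8.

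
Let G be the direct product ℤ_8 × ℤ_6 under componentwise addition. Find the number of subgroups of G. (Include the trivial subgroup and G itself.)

22

|G| = 48, so by Lagrange every subgroup order divides 48. Divisors: 1, 2, 3, 4, 6, 8, 12, 16, 24, 48.
Subgroups by order — order 1: 1; order 2: 3; order 3: 1; order 4: 3; order 6: 3; order 8: 3; order 12: 3; order 16: 1; order 24: 3; order 48: 1.
Total: 1 + 3 + 1 + 3 + 3 + 3 + 3 + 1 + 3 + 1 = 22.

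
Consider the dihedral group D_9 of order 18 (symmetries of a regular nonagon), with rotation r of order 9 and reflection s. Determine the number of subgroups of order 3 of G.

|G| = 18 and 3 | 18, so subgroups of order 3 are possible by Lagrange.
The subgroups of order 3 are: {e, r^3, r^6}.
So G has 1 subgroup of order 3.

1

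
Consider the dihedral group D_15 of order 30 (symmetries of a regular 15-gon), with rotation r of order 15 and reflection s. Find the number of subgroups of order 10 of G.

3

|G| = 30 and 10 | 30, so subgroups of order 10 are possible by Lagrange.
The subgroups of order 10 are: {e, r^3, r^6, r^9, r^12, rs, r^4s, r^7s, r^10s, r^13s}; {e, r^3, r^6, r^9, r^12, r^2s, r^5s, r^8s, r^11s, r^14s}; {e, r^3, r^6, r^9, r^12, s, r^3s, r^6s, r^9s, r^12s}.
So G has 3 subgroups of order 10.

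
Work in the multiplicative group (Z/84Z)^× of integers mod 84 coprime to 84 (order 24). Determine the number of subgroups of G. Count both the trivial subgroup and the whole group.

32

|G| = 24, so by Lagrange every subgroup order divides 24. Divisors: 1, 2, 3, 4, 6, 8, 12, 24.
Subgroups by order — order 1: 1; order 2: 7; order 3: 1; order 4: 7; order 6: 7; order 8: 1; order 12: 7; order 24: 1.
Total: 1 + 7 + 1 + 7 + 7 + 1 + 7 + 1 = 32.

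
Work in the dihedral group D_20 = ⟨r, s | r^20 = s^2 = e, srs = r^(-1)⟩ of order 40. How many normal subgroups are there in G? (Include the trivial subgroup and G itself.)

9

G has 48 subgroups. Checking conjugation-invariance by order — order 1: 1/1 normal; order 2: 1/21 normal; order 4: 1/11 normal; order 5: 1/1 normal; order 8: 0/5 normal; order 10: 1/5 normal; order 20: 3/3 normal; order 40: 1/1 normal.
Total normal subgroups: 9.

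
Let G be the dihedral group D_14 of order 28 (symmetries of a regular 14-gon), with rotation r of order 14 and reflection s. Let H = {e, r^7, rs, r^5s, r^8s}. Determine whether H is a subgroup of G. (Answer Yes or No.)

No

|H| = 5 does not divide |G| = 28, so by Lagrange H is not a subgroup.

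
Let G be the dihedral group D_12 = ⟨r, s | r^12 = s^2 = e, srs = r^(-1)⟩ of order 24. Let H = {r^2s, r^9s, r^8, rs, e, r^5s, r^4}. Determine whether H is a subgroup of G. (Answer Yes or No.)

|H| = 7 does not divide |G| = 24, so by Lagrange H is not a subgroup.

No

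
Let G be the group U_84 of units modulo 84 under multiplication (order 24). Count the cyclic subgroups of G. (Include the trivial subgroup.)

Group the elements of G by the cyclic subgroup they generate; each cyclic subgroup of order d accounts for φ(d) elements.
Cyclic subgroups by order — order 1: 1; order 2: 7; order 3: 1; order 6: 7.
Total: 16.

16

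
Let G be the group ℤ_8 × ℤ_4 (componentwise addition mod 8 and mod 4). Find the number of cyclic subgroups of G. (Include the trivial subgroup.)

14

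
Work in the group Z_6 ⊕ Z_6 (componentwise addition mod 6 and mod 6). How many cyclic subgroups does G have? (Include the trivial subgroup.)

20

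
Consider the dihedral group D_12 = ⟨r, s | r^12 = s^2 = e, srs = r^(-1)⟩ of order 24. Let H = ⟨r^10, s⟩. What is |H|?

12

|⟨r^10⟩| = 6 and |⟨s⟩| = 2, so |H| is a multiple of lcm(6, 2) = 6 and divides |G| = 24.
Closing under the operation: H = {e, r^2, r^4, r^6, r^8, r^10, s, r^2s, r^4s, r^6s, r^8s, r^10s}, so |H| = 12.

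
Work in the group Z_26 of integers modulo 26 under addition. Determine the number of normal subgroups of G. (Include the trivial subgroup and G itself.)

4

G is abelian, so every subgroup is normal.
G has 4 subgroups in total, hence 4 normal subgroups.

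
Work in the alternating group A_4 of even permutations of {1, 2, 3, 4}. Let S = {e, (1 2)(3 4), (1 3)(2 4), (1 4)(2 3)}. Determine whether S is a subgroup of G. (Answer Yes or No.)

Yes

|S| = 4 divides |G| = 12, consistent with Lagrange.
S contains the identity, every element's inverse is in S, and S is closed under ∘: it is a subgroup.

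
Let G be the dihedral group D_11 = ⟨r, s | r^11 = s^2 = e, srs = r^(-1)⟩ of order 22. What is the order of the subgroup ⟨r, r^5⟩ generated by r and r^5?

|⟨r⟩| = 11 and |⟨r^5⟩| = 11, so |H| is a multiple of lcm(11, 11) = 11 and divides |G| = 22.
Closing under the operation: H = {e, r, r^2, r^3, r^4, r^5, r^6, r^7, r^8, r^9, r^10}, so |H| = 11.

11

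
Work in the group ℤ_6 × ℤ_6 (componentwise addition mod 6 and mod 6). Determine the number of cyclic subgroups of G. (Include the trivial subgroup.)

A cyclic subgroup of order d is generated by each of its φ(d) elements of order d, so the cyclic subgroups of order d number (#elements of order d)/φ(d).
Cyclic subgroups by order — order 1: 1; order 2: 3; order 3: 4; order 6: 12.
Total: 20.

20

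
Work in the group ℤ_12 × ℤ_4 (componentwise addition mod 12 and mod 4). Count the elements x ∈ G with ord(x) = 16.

0

An element (a,b) has order lcm(ord(a), ord(b)); count pairs with lcm equal to 16.
Enumerating gives 0 such elements.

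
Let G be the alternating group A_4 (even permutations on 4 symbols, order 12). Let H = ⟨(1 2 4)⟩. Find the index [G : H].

|⟨(1 2 4)⟩| = 3 and |G| = 12.
By Lagrange, [G : H] = |G|/|H| = 12/3 = 4.

4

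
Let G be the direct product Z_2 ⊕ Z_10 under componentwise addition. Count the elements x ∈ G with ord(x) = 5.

An element (a,b) has order lcm(ord(a), ord(b)); count pairs with lcm equal to 5.
Enumerating gives 4 such elements.

4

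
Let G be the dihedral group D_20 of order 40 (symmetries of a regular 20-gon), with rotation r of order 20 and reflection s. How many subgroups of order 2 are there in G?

|G| = 40 and 2 | 40, so subgroups of order 2 are possible by Lagrange.
The subgroups of order 2 are: {e, r^10}; {e, r^10s}; {e, r^11s}; {e, r^12s}; … (21 in all).
So G has 21 subgroups of order 2.

21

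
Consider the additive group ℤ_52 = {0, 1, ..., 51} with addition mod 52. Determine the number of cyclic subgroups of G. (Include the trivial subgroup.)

A cyclic subgroup of order d is generated by each of its φ(d) elements of order d, so the cyclic subgroups of order d number (#elements of order d)/φ(d).
Cyclic subgroups by order — order 1: 1; order 2: 1; order 4: 1; order 13: 1; order 26: 1; order 52: 1.
Total: 6.

6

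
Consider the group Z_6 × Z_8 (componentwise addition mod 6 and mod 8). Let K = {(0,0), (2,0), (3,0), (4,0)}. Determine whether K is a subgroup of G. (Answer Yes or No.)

Closure fails: (4,0) + (3,0) = (1,0) ∉ K. So K is not a subgroup.

No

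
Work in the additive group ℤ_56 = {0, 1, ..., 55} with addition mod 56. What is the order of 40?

7

In ℤ_56, the order of an element a is n/gcd(a, n).
gcd(40, 56) = 8, so |⟨40⟩| = 56/8 = 7.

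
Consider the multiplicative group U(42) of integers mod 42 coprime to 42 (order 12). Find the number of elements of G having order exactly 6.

6

The elements of order 6 are: 5, 11, 17, 19, 23, 31.
That's 6.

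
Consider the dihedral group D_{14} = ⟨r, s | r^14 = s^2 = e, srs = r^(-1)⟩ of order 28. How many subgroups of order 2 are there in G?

15

|G| = 28 and 2 | 28, so subgroups of order 2 are possible by Lagrange.
The subgroups of order 2 are: {e, r^10s}; {e, r^11s}; {e, r^12s}; {e, r^13s}; … (15 in all).
So G has 15 subgroups of order 2.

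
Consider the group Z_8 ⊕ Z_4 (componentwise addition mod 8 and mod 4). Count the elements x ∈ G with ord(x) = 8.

An element (a,b) has order lcm(ord(a), ord(b)); count pairs with lcm equal to 8.
Enumerating gives 16 such elements.

16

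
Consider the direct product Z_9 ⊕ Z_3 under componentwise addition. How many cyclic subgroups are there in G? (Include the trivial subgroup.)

Group the elements of G by the cyclic subgroup they generate; each cyclic subgroup of order d accounts for φ(d) elements.
Cyclic subgroups by order — order 1: 1; order 3: 4; order 9: 3.
Total: 8.

8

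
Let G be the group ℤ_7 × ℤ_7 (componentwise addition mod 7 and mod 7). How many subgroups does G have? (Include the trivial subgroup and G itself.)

10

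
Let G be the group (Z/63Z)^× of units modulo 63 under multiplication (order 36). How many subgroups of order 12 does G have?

4

|G| = 36 and 12 | 36, so subgroups of order 12 are possible by Lagrange.
The subgroups of order 12 are: {1, 8, 10, 17, 19, 26, 37, 44, 46, 53, 55, 62}; {1, 5, 8, 11, 23, 25, 38, 40, 52, 55, 58, 62}; {1, 8, 13, 20, 22, 29, 34, 41, 43, 50, 55, 62}; {1, 2, 4, 8, 16, 31, 32, 47, 55, 59, 61, 62}.
So G has 4 subgroups of order 12.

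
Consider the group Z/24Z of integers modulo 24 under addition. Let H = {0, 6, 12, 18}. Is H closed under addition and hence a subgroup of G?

|H| = 4 divides |G| = 24, consistent with Lagrange.
H contains the identity, every element's inverse is in H, and H is closed under +: it is a subgroup.
In fact H = ⟨18⟩.

Yes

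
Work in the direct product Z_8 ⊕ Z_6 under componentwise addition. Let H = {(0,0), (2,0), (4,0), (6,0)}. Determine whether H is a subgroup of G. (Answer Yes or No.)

Yes

|H| = 4 divides |G| = 48, consistent with Lagrange.
H contains the identity, every element's inverse is in H, and H is closed under +: it is a subgroup.
In fact H = ⟨(6,0)⟩.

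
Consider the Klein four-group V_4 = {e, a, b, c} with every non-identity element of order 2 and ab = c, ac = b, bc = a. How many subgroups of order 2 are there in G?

|G| = 4 and 2 | 4, so subgroups of order 2 are possible by Lagrange.
The subgroups of order 2 are: {e, a}; {e, b}; {e, c}.
So G has 3 subgroups of order 2.

3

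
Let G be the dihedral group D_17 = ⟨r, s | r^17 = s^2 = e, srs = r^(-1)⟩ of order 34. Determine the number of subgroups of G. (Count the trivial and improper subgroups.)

|G| = 34, so by Lagrange every subgroup order divides 34. Divisors: 1, 2, 17, 34.
Subgroups by order — order 1: 1; order 2: 17; order 17: 1; order 34: 1.
Total: 1 + 17 + 1 + 1 = 20.

20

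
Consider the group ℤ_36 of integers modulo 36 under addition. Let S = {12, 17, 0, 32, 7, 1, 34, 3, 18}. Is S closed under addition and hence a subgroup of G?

No

32 ∈ S but its inverse 4 ∉ S, so S is not a subgroup.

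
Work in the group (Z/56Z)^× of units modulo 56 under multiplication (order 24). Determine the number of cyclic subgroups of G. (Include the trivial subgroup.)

Each element a generates a cyclic subgroup ⟨a⟩; distinct elements may generate the same one (a cyclic group of order d has φ(d) generators).
Cyclic subgroups by order — order 1: 1; order 2: 7; order 3: 1; order 6: 7.
Total: 16.

16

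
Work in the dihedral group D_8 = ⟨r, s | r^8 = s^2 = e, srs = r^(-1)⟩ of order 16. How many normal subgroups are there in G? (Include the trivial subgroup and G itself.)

7

G has 19 subgroups. Checking conjugation-invariance by order — order 1: 1/1 normal; order 2: 1/9 normal; order 4: 1/5 normal; order 8: 3/3 normal; order 16: 1/1 normal.
Total normal subgroups: 7.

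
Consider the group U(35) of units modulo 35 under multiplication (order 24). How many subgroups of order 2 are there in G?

3

|G| = 24 and 2 | 24, so subgroups of order 2 are possible by Lagrange.
The subgroups of order 2 are: {1, 29}; {1, 34}; {1, 6}.
So G has 3 subgroups of order 2.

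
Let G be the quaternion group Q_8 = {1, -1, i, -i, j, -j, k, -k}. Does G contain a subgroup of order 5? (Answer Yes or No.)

No

5 does not divide |G| = 8, so by Lagrange no subgroup of order 5 exists.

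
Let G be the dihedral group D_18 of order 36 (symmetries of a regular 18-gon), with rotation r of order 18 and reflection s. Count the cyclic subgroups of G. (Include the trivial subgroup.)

24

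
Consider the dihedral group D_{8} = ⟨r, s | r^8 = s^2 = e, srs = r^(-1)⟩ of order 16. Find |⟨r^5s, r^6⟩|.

8

|⟨r^5s⟩| = 2 and |⟨r^6⟩| = 4, so |H| is a multiple of lcm(2, 4) = 4 and divides |G| = 16.
Closing under the operation: H = {e, r^2, r^4, r^6, rs, r^3s, r^5s, r^7s}, so |H| = 8.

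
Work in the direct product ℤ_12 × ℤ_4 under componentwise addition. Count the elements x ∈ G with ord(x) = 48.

An element (a,b) has order lcm(ord(a), ord(b)); count pairs with lcm equal to 48.
Enumerating gives 0 such elements.

0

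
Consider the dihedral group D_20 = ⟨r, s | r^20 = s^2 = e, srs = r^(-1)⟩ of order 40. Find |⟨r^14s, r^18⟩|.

20

|⟨r^14s⟩| = 2 and |⟨r^18⟩| = 10, so |H| is a multiple of lcm(2, 10) = 10 and divides |G| = 40.
Closing under the operation: H = {e, r^2, r^4, r^6, r^8, r^10, r^12, r^14, r^16, r^18, s, r^2s, r^4s, r^6s, r^8s, r^10s, r^12s, r^14s, r^16s, r^18s}, so |H| = 20.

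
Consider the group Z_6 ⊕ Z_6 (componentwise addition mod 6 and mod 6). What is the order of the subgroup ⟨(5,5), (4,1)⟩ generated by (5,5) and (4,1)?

|⟨(5,5)⟩| = 6 and |⟨(4,1)⟩| = 6, so |H| is a multiple of lcm(6, 6) = 6 and divides |G| = 36.
Closing under the operation: H = {(0,0), (0,3), (1,1), (1,4), (2,2), (2,5), (3,0), (3,3), (4,1), (4,4), (5,2), (5,5)}, so |H| = 12.

12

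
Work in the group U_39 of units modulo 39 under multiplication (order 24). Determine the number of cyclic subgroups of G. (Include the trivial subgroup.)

Each element a generates a cyclic subgroup ⟨a⟩; distinct elements may generate the same one (a cyclic group of order d has φ(d) generators).
Cyclic subgroups by order — order 1: 1; order 2: 3; order 3: 1; order 4: 2; order 6: 3; order 12: 2.
Total: 12.

12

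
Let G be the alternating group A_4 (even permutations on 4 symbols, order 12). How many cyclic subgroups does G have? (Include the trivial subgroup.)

8

A cyclic subgroup of order d is generated by each of its φ(d) elements of order d, so the cyclic subgroups of order d number (#elements of order d)/φ(d).
Cyclic subgroups by order — order 1: 1; order 2: 3; order 3: 4.
Total: 8.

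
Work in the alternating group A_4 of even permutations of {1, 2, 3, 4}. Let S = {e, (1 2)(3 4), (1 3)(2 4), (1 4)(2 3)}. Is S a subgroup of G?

Yes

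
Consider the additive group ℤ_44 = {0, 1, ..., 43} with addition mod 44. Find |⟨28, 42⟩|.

|⟨28⟩| = 11 and |⟨42⟩| = 22, so |H| is a multiple of lcm(11, 22) = 22 and divides |G| = 44.
Closing under the operation: H = {0, 2, 4, 6, 8, 10, 12, 14, 16, 18, 20, 22, 24, 26, 28, 30, 32, 34, 36, 38, 40, 42}, so |H| = 22.

22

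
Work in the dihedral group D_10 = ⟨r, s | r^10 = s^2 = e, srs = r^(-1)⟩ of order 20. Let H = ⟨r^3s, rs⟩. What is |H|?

10

|⟨r^3s⟩| = 2 and |⟨rs⟩| = 2, so |H| is a multiple of lcm(2, 2) = 2 and divides |G| = 20.
Closing under the operation: H = {e, r^2, r^4, r^6, r^8, rs, r^3s, r^5s, r^7s, r^9s}, so |H| = 10.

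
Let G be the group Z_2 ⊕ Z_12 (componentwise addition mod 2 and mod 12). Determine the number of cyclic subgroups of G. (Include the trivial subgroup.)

A cyclic subgroup of order d is generated by each of its φ(d) elements of order d, so the cyclic subgroups of order d number (#elements of order d)/φ(d).
Cyclic subgroups by order — order 1: 1; order 2: 3; order 3: 1; order 4: 2; order 6: 3; order 12: 2.
Total: 12.

12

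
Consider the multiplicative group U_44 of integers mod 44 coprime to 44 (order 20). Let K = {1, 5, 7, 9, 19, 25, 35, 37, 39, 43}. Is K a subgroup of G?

|K| = 10 divides |G| = 20, consistent with Lagrange.
K contains the identity, every element's inverse is in K, and K is closed under ·: it is a subgroup.
In fact K = ⟨35⟩.

Yes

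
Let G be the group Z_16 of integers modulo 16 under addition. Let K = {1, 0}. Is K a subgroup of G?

1 ∈ K but its inverse 15 ∉ K, so K is not a subgroup.

No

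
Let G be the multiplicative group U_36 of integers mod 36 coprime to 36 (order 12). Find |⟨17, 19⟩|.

|⟨17⟩| = 2 and |⟨19⟩| = 2, so |H| is a multiple of lcm(2, 2) = 2 and divides |G| = 12.
Closing under the operation: H = {1, 17, 19, 35}, so |H| = 4.

4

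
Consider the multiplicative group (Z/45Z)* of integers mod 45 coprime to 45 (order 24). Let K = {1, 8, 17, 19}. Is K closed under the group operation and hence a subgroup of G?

|K| = 4 divides |G| = 24, consistent with Lagrange.
K contains the identity, every element's inverse is in K, and K is closed under ·: it is a subgroup.
In fact K = ⟨8⟩.

Yes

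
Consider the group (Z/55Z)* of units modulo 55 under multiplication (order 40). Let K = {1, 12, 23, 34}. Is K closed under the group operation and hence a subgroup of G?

Yes

|K| = 4 divides |G| = 40, consistent with Lagrange.
K contains the identity, every element's inverse is in K, and K is closed under ·: it is a subgroup.
In fact K = ⟨12⟩.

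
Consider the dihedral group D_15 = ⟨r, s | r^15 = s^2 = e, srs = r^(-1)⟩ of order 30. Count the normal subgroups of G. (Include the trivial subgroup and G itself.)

G has 28 subgroups. Checking conjugation-invariance by order — order 1: 1/1 normal; order 2: 0/15 normal; order 3: 1/1 normal; order 5: 1/1 normal; order 6: 0/5 normal; order 10: 0/3 normal; order 15: 1/1 normal; order 30: 1/1 normal.
Total normal subgroups: 5.

5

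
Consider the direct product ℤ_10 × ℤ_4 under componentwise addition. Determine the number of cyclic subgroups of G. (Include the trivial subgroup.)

Group the elements of G by the cyclic subgroup they generate; each cyclic subgroup of order d accounts for φ(d) elements.
Cyclic subgroups by order — order 1: 1; order 2: 3; order 4: 2; order 5: 1; order 10: 3; order 20: 2.
Total: 12.

12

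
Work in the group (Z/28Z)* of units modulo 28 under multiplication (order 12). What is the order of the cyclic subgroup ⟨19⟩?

Compute successive powers of 19 mod 28: 19, 25, 27, 9, 3, 1; 19^6 ≡ 1 (mod 28).
So |⟨19⟩| = 6.

6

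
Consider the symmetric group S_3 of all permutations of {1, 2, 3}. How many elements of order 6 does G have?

0

No element of G has order 6 (even though 6 | 6).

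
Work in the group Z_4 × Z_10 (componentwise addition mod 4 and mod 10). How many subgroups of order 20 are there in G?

3

|G| = 40 and 20 | 40, so subgroups of order 20 are possible by Lagrange.
The subgroups of order 20 are: {(0,0), (0,1), (0,2), (0,3), (0,4), (0,5), (0,6), (0,7), (0,8), (0,9), (2,0), (2,1), (2,2), (2,3), (2,4), (2,5), (2,6), (2,7), (2,8), (2,9)}; {(0,0), (0,2), (0,4), (0,6), (0,8), (1,0), (1,2), (1,4), (1,6), (1,8), (2,0), (2,2), (2,4), (2,6), (2,8), (3,0), (3,2), (3,4), (3,6), (3,8)}; {(0,0), (0,2), (0,4), (0,6), (0,8), (1,1), (1,3), (1,5), (1,7), (1,9), (2,0), (2,2), (2,4), (2,6), (2,8), (3,1), (3,3), (3,5), (3,7), (3,9)}.
So G has 3 subgroups of order 20.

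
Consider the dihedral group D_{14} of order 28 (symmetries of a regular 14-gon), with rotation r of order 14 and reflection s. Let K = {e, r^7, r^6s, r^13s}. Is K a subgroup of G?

|K| = 4 divides |G| = 28, consistent with Lagrange.
K contains the identity, every element's inverse is in K, and K is closed under ·: it is a subgroup.

Yes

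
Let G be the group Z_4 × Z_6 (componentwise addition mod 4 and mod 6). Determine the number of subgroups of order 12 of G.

3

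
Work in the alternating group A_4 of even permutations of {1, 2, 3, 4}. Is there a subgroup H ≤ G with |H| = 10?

No

10 does not divide |G| = 12, so by Lagrange no subgroup of order 10 exists.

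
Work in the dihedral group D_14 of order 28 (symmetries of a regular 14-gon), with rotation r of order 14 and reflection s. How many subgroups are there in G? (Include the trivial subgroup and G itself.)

28

|G| = 28, so by Lagrange every subgroup order divides 28. Divisors: 1, 2, 4, 7, 14, 28.
Subgroups by order — order 1: 1; order 2: 15; order 4: 7; order 7: 1; order 14: 3; order 28: 1.
Total: 1 + 15 + 7 + 1 + 3 + 1 = 28.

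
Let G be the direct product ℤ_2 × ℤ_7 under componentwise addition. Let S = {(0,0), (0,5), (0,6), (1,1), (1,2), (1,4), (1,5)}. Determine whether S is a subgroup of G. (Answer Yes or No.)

No

(0,5) ∈ S but its inverse (0,2) ∉ S, so S is not a subgroup.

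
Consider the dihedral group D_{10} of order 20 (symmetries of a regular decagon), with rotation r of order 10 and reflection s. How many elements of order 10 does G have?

4

The elements of order 10 are: r, r^3, r^7, r^9.
That's 4.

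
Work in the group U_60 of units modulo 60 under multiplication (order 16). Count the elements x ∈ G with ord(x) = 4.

8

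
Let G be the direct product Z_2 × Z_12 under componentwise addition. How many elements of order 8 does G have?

An element (a,b) has order lcm(ord(a), ord(b)); count pairs with lcm equal to 8.
Enumerating gives 0 such elements.

0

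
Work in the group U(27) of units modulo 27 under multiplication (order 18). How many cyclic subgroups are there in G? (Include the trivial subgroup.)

6

A cyclic subgroup of order d is generated by each of its φ(d) elements of order d, so the cyclic subgroups of order d number (#elements of order d)/φ(d).
Cyclic subgroups by order — order 1: 1; order 2: 1; order 3: 1; order 6: 1; order 9: 1; order 18: 1.
Total: 6.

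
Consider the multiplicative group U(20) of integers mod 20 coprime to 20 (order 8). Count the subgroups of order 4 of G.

3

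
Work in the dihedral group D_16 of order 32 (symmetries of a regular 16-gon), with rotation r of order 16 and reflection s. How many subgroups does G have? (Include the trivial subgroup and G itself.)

36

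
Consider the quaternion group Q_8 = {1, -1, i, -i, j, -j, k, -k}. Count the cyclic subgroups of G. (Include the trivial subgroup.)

5

A cyclic subgroup of order d is generated by each of its φ(d) elements of order d, so the cyclic subgroups of order d number (#elements of order d)/φ(d).
Cyclic subgroups by order — order 1: 1; order 2: 1; order 4: 3.
Total: 5.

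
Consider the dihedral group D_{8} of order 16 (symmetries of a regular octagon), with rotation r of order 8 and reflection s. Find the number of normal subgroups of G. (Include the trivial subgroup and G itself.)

7

G has 19 subgroups. Checking conjugation-invariance by order — order 1: 1/1 normal; order 2: 1/9 normal; order 4: 1/5 normal; order 8: 3/3 normal; order 16: 1/1 normal.
Total normal subgroups: 7.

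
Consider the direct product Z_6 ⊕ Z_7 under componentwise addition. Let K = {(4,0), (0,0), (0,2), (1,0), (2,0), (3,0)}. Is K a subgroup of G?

No

(0,2) ∈ K but its inverse (0,5) ∉ K, so K is not a subgroup.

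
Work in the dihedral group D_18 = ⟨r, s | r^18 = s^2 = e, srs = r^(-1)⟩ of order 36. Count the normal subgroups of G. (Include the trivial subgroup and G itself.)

9

G has 45 subgroups. Checking conjugation-invariance by order — order 1: 1/1 normal; order 2: 1/19 normal; order 3: 1/1 normal; order 4: 0/9 normal; order 6: 1/7 normal; order 9: 1/1 normal; order 12: 0/3 normal; order 18: 3/3 normal; order 36: 1/1 normal.
Total normal subgroups: 9.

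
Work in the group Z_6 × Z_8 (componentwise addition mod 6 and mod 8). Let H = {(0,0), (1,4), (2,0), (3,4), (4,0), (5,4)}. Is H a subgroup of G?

|H| = 6 divides |G| = 48, consistent with Lagrange.
H contains the identity, every element's inverse is in H, and H is closed under +: it is a subgroup.
In fact H = ⟨(5,4)⟩.

Yes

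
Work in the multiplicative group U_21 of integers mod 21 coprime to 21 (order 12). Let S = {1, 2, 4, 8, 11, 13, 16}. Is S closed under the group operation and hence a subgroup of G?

No

|S| = 7 does not divide |G| = 12, so by Lagrange S is not a subgroup.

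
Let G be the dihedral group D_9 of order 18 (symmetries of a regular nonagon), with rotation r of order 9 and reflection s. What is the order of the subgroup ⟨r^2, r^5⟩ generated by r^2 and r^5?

9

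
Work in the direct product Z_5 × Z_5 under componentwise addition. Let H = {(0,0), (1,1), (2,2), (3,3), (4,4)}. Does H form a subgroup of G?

Yes

|H| = 5 divides |G| = 25, consistent with Lagrange.
H contains the identity, every element's inverse is in H, and H is closed under +: it is a subgroup.
In fact H = ⟨(4,4)⟩.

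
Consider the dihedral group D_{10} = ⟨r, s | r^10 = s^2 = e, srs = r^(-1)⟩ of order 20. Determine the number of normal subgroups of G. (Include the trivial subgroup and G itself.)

7

G has 22 subgroups. Checking conjugation-invariance by order — order 1: 1/1 normal; order 2: 1/11 normal; order 4: 0/5 normal; order 5: 1/1 normal; order 10: 3/3 normal; order 20: 1/1 normal.
Total normal subgroups: 7.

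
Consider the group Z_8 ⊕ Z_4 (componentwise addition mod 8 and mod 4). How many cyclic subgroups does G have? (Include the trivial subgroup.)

14

Group the elements of G by the cyclic subgroup they generate; each cyclic subgroup of order d accounts for φ(d) elements.
Cyclic subgroups by order — order 1: 1; order 2: 3; order 4: 6; order 8: 4.
Total: 14.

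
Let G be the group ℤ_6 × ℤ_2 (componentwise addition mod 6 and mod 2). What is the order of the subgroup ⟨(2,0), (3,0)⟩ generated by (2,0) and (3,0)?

|⟨(2,0)⟩| = 3 and |⟨(3,0)⟩| = 2, so |H| is a multiple of lcm(3, 2) = 6 and divides |G| = 12.
Closing under the operation: H = {(0,0), (1,0), (2,0), (3,0), (4,0), (5,0)}, so |H| = 6.

6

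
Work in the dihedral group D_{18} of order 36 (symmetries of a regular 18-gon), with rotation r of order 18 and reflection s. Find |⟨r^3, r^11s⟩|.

|⟨r^3⟩| = 6 and |⟨r^11s⟩| = 2, so |H| is a multiple of lcm(6, 2) = 6 and divides |G| = 36.
Closing under the operation: H = {e, r^3, r^6, r^9, r^12, r^15, r^2s, r^5s, r^8s, r^11s, r^14s, r^17s}, so |H| = 12.

12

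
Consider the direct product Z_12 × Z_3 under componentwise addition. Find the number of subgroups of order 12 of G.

|G| = 36 and 12 | 36, so subgroups of order 12 are possible by Lagrange.
The subgroups of order 12 are: {(0,0), (0,1), (0,2), (3,0), (3,1), (3,2), (6,0), (6,1), (6,2), (9,0), (9,1), (9,2)}; {(0,0), (1,0), (2,0), (3,0), (4,0), (5,0), (6,0), (7,0), (8,0), (9,0), (10,0), (11,0)}; {(0,0), (1,1), (2,2), (3,0), (4,1), (5,2), (6,0), (7,1), (8,2), (9,0), (10,1), (11,2)}; {(0,0), (1,2), (2,1), (3,0), (4,2), (5,1), (6,0), (7,2), (8,1), (9,0), (10,2), (11,1)}.
So G has 4 subgroups of order 12.

4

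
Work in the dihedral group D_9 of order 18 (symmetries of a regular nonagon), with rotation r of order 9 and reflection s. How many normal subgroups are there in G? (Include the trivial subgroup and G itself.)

G has 16 subgroups. Checking conjugation-invariance by order — order 1: 1/1 normal; order 2: 0/9 normal; order 3: 1/1 normal; order 6: 0/3 normal; order 9: 1/1 normal; order 18: 1/1 normal.
Total normal subgroups: 4.

4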